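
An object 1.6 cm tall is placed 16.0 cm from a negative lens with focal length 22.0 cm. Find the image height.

0.926 cm

For a negative lens, f = -22.0 cm.
1/d_i = 1/f − 1/d_o = 1/(-22.00) − 1/(16.0) = -0.1080, so d_i = -9.263 cm.
m = −d_i/d_o = +0.5789.
|h_i| = |m|·h_o = 0.5789 × 1.6 = 0.926 cm. The image is virtual, upright and reduced, on the same side as the object.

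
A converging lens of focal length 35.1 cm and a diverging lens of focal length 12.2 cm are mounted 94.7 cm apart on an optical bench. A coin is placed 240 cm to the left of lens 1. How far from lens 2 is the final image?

9.94 cm

Lens 1: 1/d_i1 = 1/f₁ − 1/d_o1 = 1/(35.1) − 1/(240) = 0.02432, so d_i1 = 41.11 cm.
The intermediate image is 41.11 cm to the right of lens 1, which is 94.7 − (41.11) = 53.59 cm to the left of lens 2, so d_o2 = +53.59 cm.
Lens 2 is diverging, so f₂ = −12.2 cm.
Lens 2: 1/d_i2 = 1/f₂ − 1/d_o2 = 1/(-12.2) − 1/(53.59) = -0.1006, so d_i2 = -9.94 cm.
The final image is virtual, 9.94 cm to the left of lens 2 (overall magnification ≈ -0.032).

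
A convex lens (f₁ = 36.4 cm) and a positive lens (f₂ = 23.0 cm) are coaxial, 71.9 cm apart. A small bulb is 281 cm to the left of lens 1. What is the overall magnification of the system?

m = +0.483

Lens 1: 1/d_i1 = 1/(36.4) − 1/(281) = 0.02391, so d_i1 = 41.82 cm; m₁ = −d_i1/d_o1 = -0.1488.
d_o2 = 71.9 − (41.82) = 30.08 cm.
Lens 2: 1/d_i2 = 1/(23.0) − 1/(30.08) = 0.01023, so d_i2 = 97.72 cm; m₂ = −d_i2/d_o2 = -3.249.
m = m₁·m₂ = (-0.1488)(-3.249) = +0.483.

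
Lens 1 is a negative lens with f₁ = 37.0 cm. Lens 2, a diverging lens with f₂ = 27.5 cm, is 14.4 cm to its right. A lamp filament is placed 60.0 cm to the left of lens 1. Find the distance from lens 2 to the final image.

Lens 1 is diverging, so f₁ = −37.0 cm.
Lens 1: 1/d_i1 = 1/f₁ − 1/d_o1 = 1/(-37.0) − 1/(60.0) = -0.04369, so d_i1 = -22.89 cm.
The intermediate image is 22.89 cm to the left of lens 1 (virtual), which is 14.4 − (-22.89) = 37.29 cm to the left of lens 2, so d_o2 = +37.29 cm.
Lens 2 is diverging, so f₂ = −27.5 cm.
Lens 2: 1/d_i2 = 1/f₂ − 1/d_o2 = 1/(-27.5) − 1/(37.29) = -0.06318, so d_i2 = -15.8 cm.
The final image is virtual, 15.8 cm to the left of lens 2 (overall magnification ≈ 0.16).

15.8 cm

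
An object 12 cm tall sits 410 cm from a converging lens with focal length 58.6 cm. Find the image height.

2.00 cm

1/d_i = 1/f − 1/d_o = 1/(58.60) − 1/(410) = 0.01463, so d_i = 68.37 cm.
m = −d_i/d_o = -0.1668.
|h_i| = |m|·h_o = 0.1668 × 12 = 2.00 cm. The image is real, inverted and reduced, on the far side of the lens.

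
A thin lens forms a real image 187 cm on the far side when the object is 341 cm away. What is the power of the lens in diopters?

P = +0.828 D

d_i = +187 cm.
1/f = 1/d_o + 1/d_i = 1/(341) + 1/(187) = 0.008280 cm⁻¹.
f = 120.8 cm = 1.208 m, so P = 1/f = +0.828 D.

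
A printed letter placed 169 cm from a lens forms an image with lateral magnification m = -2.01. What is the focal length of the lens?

m = −d_i/d_o ⇒ d_i = −m·d_o = −(-2.01)·(169) = 339.7 cm.
1/f = 1/d_o + 1/d_i = 1/(169) + 1/(339.7) = 0.008861, so f = 113 cm.
Since f is positive, the lens is converging.

f = 113 cm (converging)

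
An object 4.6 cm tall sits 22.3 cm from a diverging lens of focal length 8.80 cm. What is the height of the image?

For a diverging lens, f = -8.80 cm.
1/d_i = 1/f − 1/d_o = 1/(-8.800) − 1/(22.3) = -0.1585, so d_i = -6.310 cm.
m = −d_i/d_o = +0.2830.
|h_i| = |m|·h_o = 0.2830 × 4.6 = 1.30 cm. The image is virtual, upright and reduced, on the same side as the object.

1.30 cm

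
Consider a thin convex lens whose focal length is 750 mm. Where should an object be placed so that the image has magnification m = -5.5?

m = −d_i/d_o ⇒ d_i = −m·d_o.
1/f = 1/d_o + 1/d_i = 1/d_o − 1/(m·d_o) = (1 − 1/m)/d_o, so d_o = f(1 − 1/m) = (750.0)(1 − 1/(-5.5)) = 886 mm.

886 mm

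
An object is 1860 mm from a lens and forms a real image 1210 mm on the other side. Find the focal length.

Real image ⇒ d_i = +1210 mm.
1/f = 1/d_o + 1/d_i = 1/(1860) + 1/(1210) = 0.001364, so f = 733 mm.
Since f is positive, the lens is converging.

f = 733 mm (converging)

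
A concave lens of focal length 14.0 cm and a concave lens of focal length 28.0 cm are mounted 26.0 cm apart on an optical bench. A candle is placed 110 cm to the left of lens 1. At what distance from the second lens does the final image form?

16.2 cm

Lens 1 is diverging, so f₁ = −14.0 cm.
Lens 1: 1/d_i1 = 1/f₁ − 1/d_o1 = 1/(-14.0) − 1/(110) = -0.08052, so d_i1 = -12.42 cm.
The intermediate image is 12.42 cm to the left of lens 1 (virtual), which is 26.0 − (-12.42) = 38.42 cm to the left of lens 2, so d_o2 = +38.42 cm.
Lens 2 is diverging, so f₂ = −28.0 cm.
Lens 2: 1/d_i2 = 1/f₂ − 1/d_o2 = 1/(-28.0) − 1/(38.42) = -0.06174, so d_i2 = -16.2 cm.
The final image is virtual, 16.2 cm to the left of lens 2 (overall magnification ≈ 0.048).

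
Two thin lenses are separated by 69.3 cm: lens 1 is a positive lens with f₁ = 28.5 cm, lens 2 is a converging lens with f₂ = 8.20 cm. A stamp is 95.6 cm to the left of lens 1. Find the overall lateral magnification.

Lens 1: 1/d_i1 = 1/(28.5) − 1/(95.6) = 0.02463, so d_i1 = 40.61 cm; m₁ = −d_i1/d_o1 = -0.4248.
d_o2 = 69.3 − (40.61) = 28.69 cm.
Lens 2: 1/d_i2 = 1/(8.20) − 1/(28.69) = 0.08710, so d_i2 = 11.48 cm; m₂ = −d_i2/d_o2 = -0.4002.
m = m₁·m₂ = (-0.4248)(-0.4002) = +0.170.

m = +0.170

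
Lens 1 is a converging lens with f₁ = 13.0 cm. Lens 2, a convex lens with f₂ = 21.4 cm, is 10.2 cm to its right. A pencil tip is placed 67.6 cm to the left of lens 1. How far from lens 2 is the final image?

4.62 cm

Lens 1: 1/d_i1 = 1/f₁ − 1/d_o1 = 1/(13.0) − 1/(67.6) = 0.06213, so d_i1 = 16.10 cm.
The intermediate image is 16.10 cm to the right of lens 1, which lies 5.900 cm to the right of lens 2 — a virtual object — so d_o2 = −5.900 cm.
Lens 2: 1/d_i2 = 1/f₂ − 1/d_o2 = 1/(21.4) − 1/(-5.900) = 0.2162, so d_i2 = 4.62 cm.
The final image is real, 4.62 cm to the right of lens 2 (overall magnification ≈ -0.19).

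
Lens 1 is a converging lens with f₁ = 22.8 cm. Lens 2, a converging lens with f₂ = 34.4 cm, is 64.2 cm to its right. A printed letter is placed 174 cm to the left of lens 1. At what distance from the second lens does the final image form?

Lens 1: 1/d_i1 = 1/f₁ − 1/d_o1 = 1/(22.8) − 1/(174) = 0.03811, so d_i1 = 26.24 cm.
The intermediate image is 26.24 cm to the right of lens 1, which is 64.2 − (26.24) = 37.96 cm to the left of lens 2, so d_o2 = +37.96 cm.
Lens 2: 1/d_i2 = 1/f₂ − 1/d_o2 = 1/(34.4) − 1/(37.96) = 0.002726, so d_i2 = 367 cm.
The final image is real, 367 cm to the right of lens 2 (overall magnification ≈ 1.5).

367 cm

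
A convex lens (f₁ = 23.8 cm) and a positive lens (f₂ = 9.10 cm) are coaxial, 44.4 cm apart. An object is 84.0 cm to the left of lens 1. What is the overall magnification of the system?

m = +1.72

Lens 1: 1/d_i1 = 1/(23.8) − 1/(84.0) = 0.03011, so d_i1 = 33.21 cm; m₁ = −d_i1/d_o1 = -0.3954.
d_o2 = 44.4 − (33.21) = 11.19 cm.
Lens 2: 1/d_i2 = 1/(9.10) − 1/(11.19) = 0.02052, so d_i2 = 48.72 cm; m₂ = −d_i2/d_o2 = -4.354.
m = m₁·m₂ = (-0.3954)(-4.354) = +1.72.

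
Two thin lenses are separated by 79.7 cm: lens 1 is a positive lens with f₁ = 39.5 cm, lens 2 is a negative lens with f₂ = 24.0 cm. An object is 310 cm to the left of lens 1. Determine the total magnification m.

m = -0.0600

Lens 1: 1/d_i1 = 1/(39.5) − 1/(310) = 0.02209, so d_i1 = 45.27 cm; m₁ = −d_i1/d_o1 = -0.1460.
d_o2 = 79.7 − (45.27) = 34.43 cm.
f₂ = −24.0 cm (diverging).
Lens 2: 1/d_i2 = 1/(-24.0) − 1/(34.43) = -0.07071, so d_i2 = -14.14 cm; m₂ = −d_i2/d_o2 = +0.4107.
m = m₁·m₂ = (-0.1460)(+0.4107) = -0.0600.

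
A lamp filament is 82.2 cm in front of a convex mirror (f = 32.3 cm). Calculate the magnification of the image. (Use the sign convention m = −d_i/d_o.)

For a convex mirror, f = -32.3 cm.
1/d_i = 1/f − 1/d_o = 1/(-32.30) − 1/(82.2) = -0.04313, so d_i = -23.19 cm.
m = −d_i/d_o = −(-23.19)/(82.2) = +0.282.
The image is virtual, upright and reduced, behind the mirror.

m = +0.282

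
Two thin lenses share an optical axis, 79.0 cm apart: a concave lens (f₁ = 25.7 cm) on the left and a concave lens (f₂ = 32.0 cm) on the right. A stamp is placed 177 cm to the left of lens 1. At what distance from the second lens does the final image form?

24.3 cm

Lens 1 is diverging, so f₁ = −25.7 cm.
Lens 1: 1/d_i1 = 1/f₁ − 1/d_o1 = 1/(-25.7) − 1/(177) = -0.04456, so d_i1 = -22.44 cm.
The intermediate image is 22.44 cm to the left of lens 1 (virtual), which is 79.0 − (-22.44) = 101.4 cm to the left of lens 2, so d_o2 = +101.4 cm.
Lens 2 is diverging, so f₂ = −32.0 cm.
Lens 2: 1/d_i2 = 1/f₂ − 1/d_o2 = 1/(-32.0) − 1/(101.4) = -0.04111, so d_i2 = -24.3 cm.
The final image is virtual, 24.3 cm to the left of lens 2 (overall magnification ≈ 0.030).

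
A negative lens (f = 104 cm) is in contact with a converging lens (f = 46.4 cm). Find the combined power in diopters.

P₁ = 1/f₁ = 1/(-1.04 m) = -0.9615 D; P₂ = 1/f₂ = 1/(0.464 m) = +2.155 D.
For thin lenses in contact, P = P₁ + P₂ = (-0.9615) + (+2.155) = +1.19 D.

P = +1.19 D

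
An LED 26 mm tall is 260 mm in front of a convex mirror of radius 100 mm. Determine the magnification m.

m = +0.161

f = R/2 = 100/2 = 50.00 mm; for a convex mirror, f = -50.00 mm.
1/d_i = 1/f − 1/d_o = 1/(-50.00) − 1/(260) = -0.02385, so d_i = -41.94 mm.
m = −d_i/d_o = −(-41.94)/(260) = +0.161.
The image is virtual, upright and reduced, behind the mirror.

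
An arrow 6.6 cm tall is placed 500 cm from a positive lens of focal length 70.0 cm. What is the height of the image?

1/d_i = 1/f − 1/d_o = 1/(70.00) − 1/(500) = 0.01229, so d_i = 81.40 cm.
m = −d_i/d_o = -0.1628.
|h_i| = |m|·h_o = 0.1628 × 6.6 = 1.07 cm. The image is real, inverted and reduced, on the far side of the lens.

1.07 cm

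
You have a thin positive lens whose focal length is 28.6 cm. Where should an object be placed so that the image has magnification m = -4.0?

m = −d_i/d_o ⇒ d_i = −m·d_o.
1/f = 1/d_o + 1/d_i = 1/d_o − 1/(m·d_o) = (1 − 1/m)/d_o, so d_o = f(1 − 1/m) = (28.60)(1 − 1/(-4.0)) = 35.8 cm.

35.8 cm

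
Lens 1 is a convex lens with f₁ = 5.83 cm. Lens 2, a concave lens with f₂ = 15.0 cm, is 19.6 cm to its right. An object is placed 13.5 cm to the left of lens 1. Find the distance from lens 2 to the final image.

Lens 1: 1/d_i1 = 1/f₁ − 1/d_o1 = 1/(5.83) − 1/(13.5) = 0.09745, so d_i1 = 10.26 cm.
The intermediate image is 10.26 cm to the right of lens 1, which is 19.6 − (10.26) = 9.340 cm to the left of lens 2, so d_o2 = +9.340 cm.
Lens 2 is diverging, so f₂ = −15.0 cm.
Lens 2: 1/d_i2 = 1/f₂ − 1/d_o2 = 1/(-15.0) − 1/(9.340) = -0.1737, so d_i2 = -5.76 cm.
The final image is virtual, 5.76 cm to the left of lens 2 (overall magnification ≈ -0.47).

5.76 cm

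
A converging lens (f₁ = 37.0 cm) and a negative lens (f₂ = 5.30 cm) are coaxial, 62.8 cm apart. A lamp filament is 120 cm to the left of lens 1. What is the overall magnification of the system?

m = -0.162

Lens 1: 1/d_i1 = 1/(37.0) − 1/(120) = 0.01869, so d_i1 = 53.49 cm; m₁ = −d_i1/d_o1 = -0.4458.
d_o2 = 62.8 − (53.49) = 9.310 cm.
f₂ = −5.30 cm (diverging).
Lens 2: 1/d_i2 = 1/(-5.30) − 1/(9.310) = -0.2961, so d_i2 = -3.377 cm; m₂ = −d_i2/d_o2 = +0.3628.
m = m₁·m₂ = (-0.4458)(+0.3628) = -0.162.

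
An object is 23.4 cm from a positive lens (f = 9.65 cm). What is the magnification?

m = -0.702

1/d_i = 1/f − 1/d_o = 1/(9.650) − 1/(23.4) = 0.06089, so d_i = 16.42 cm.
m = −d_i/d_o = −(16.42)/(23.4) = -0.702.
The image is real, inverted and reduced, on the far side of the lens.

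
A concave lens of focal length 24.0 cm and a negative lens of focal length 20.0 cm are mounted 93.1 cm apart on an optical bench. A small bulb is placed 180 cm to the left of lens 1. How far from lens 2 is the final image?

17.0 cm

Lens 1 is diverging, so f₁ = −24.0 cm.
Lens 1: 1/d_i1 = 1/f₁ − 1/d_o1 = 1/(-24.0) − 1/(180) = -0.04722, so d_i1 = -21.18 cm.
The intermediate image is 21.18 cm to the left of lens 1 (virtual), which is 93.1 − (-21.18) = 114.3 cm to the left of lens 2, so d_o2 = +114.3 cm.
Lens 2 is diverging, so f₂ = −20.0 cm.
Lens 2: 1/d_i2 = 1/f₂ − 1/d_o2 = 1/(-20.0) − 1/(114.3) = -0.05875, so d_i2 = -17.0 cm.
The final image is virtual, 17.0 cm to the left of lens 2 (overall magnification ≈ 0.018).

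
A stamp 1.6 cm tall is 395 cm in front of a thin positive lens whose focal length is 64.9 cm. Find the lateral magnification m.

1/d_i = 1/f − 1/d_o = 1/(64.90) − 1/(395) = 0.01288, so d_i = 77.66 cm.
m = −d_i/d_o = −(77.66)/(395) = -0.197.
The image is real, inverted and reduced, on the far side of the lens.

m = -0.197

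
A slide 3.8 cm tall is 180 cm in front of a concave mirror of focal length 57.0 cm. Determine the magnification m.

m = -0.463

1/d_i = 1/f − 1/d_o = 1/(57.00) − 1/(180) = 0.01199, so d_i = 83.41 cm.
m = −d_i/d_o = −(83.41)/(180) = -0.463.
The image is real, inverted and reduced, in front of the mirror.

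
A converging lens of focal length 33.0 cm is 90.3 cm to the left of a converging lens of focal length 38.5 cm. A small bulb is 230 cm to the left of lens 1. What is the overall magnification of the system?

Lens 1: 1/d_i1 = 1/(33.0) − 1/(230) = 0.02596, so d_i1 = 38.53 cm; m₁ = −d_i1/d_o1 = -0.1675.
d_o2 = 90.3 − (38.53) = 51.77 cm.
Lens 2: 1/d_i2 = 1/(38.5) − 1/(51.77) = 0.006658, so d_i2 = 150.2 cm; m₂ = −d_i2/d_o2 = -2.901.
m = m₁·m₂ = (-0.1675)(-2.901) = +0.486.

m = +0.486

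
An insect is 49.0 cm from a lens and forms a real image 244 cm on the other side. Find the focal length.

Real image ⇒ d_i = +244 cm.
1/f = 1/d_o + 1/d_i = 1/(49.0) + 1/(244) = 0.02451, so f = 40.8 cm.
Since f is positive, the lens is converging.

f = 40.8 cm (converging)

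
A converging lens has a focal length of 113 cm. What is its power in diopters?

P = +0.885 D

f = 113 cm = 1.13 m.
P = 1/f = 1/(1.13 m) = +0.885 D.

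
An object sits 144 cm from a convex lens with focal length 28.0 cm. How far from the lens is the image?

34.8 cm

Thin-lens equation: 1/d_i = 1/f − 1/d_o = 1/(28.00) − 1/(144) = 0.03571 − 0.006944 = 0.02877, so d_i = 34.8 cm.
The image is real, inverted and reduced, on the far side of the lens.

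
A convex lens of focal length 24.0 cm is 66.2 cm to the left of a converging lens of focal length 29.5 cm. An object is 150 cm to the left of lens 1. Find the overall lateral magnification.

m = +0.691

Lens 1: 1/d_i1 = 1/(24.0) − 1/(150) = 0.03500, so d_i1 = 28.57 cm; m₁ = −d_i1/d_o1 = -0.1905.
d_o2 = 66.2 − (28.57) = 37.63 cm.
Lens 2: 1/d_i2 = 1/(29.5) − 1/(37.63) = 0.007324, so d_i2 = 136.5 cm; m₂ = −d_i2/d_o2 = -3.629.
m = m₁·m₂ = (-0.1905)(-3.629) = +0.691.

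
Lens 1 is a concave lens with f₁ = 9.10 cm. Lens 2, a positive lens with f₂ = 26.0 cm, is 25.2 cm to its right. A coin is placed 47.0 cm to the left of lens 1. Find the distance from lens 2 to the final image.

125 cm

Lens 1 is diverging, so f₁ = −9.10 cm.
Lens 1: 1/d_i1 = 1/f₁ − 1/d_o1 = 1/(-9.10) − 1/(47.0) = -0.1312, so d_i1 = -7.624 cm.
The intermediate image is 7.624 cm to the left of lens 1 (virtual), which is 25.2 − (-7.624) = 32.82 cm to the left of lens 2, so d_o2 = +32.82 cm.
Lens 2: 1/d_i2 = 1/f₂ − 1/d_o2 = 1/(26.0) − 1/(32.82) = 0.007992, so d_i2 = 125 cm.
The final image is real, 125 cm to the right of lens 2 (overall magnification ≈ -0.62).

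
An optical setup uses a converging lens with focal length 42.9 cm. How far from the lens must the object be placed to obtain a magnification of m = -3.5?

55.2 cm

m = −d_i/d_o ⇒ d_i = −m·d_o.
1/f = 1/d_o + 1/d_i = 1/d_o − 1/(m·d_o) = (1 − 1/m)/d_o, so d_o = f(1 − 1/m) = (42.90)(1 − 1/(-3.5)) = 55.2 cm.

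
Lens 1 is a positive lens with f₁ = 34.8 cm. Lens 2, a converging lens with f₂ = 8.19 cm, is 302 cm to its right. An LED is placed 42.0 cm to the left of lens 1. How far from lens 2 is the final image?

Lens 1: 1/d_i1 = 1/f₁ − 1/d_o1 = 1/(34.8) − 1/(42.0) = 0.004926, so d_i1 = 203.0 cm.
The intermediate image is 203.0 cm to the right of lens 1, which is 302 − (203.0) = 99.00 cm to the left of lens 2, so d_o2 = +99.00 cm.
Lens 2: 1/d_i2 = 1/f₂ − 1/d_o2 = 1/(8.19) − 1/(99.00) = 0.1120, so d_i2 = 8.93 cm.
The final image is real, 8.93 cm to the right of lens 2 (overall magnification ≈ 0.44).

8.93 cm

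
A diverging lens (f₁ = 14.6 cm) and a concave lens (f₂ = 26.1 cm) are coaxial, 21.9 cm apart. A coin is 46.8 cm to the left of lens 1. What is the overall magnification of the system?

f₁ = −14.6 cm (diverging).
Lens 1: 1/d_i1 = 1/(-14.6) − 1/(46.8) = -0.08986, so d_i1 = -11.13 cm; m₁ = −d_i1/d_o1 = +0.2378.
d_o2 = 21.9 − (-11.13) = 33.03 cm.
f₂ = −26.1 cm (diverging).
Lens 2: 1/d_i2 = 1/(-26.1) − 1/(33.03) = -0.06859, so d_i2 = -14.58 cm; m₂ = −d_i2/d_o2 = +0.4414.
m = m₁·m₂ = (+0.2378)(+0.4414) = +0.105.

m = +0.105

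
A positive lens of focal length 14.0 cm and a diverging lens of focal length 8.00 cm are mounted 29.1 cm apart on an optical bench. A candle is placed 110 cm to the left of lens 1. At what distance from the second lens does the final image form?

Lens 1: 1/d_i1 = 1/f₁ − 1/d_o1 = 1/(14.0) − 1/(110) = 0.06234, so d_i1 = 16.04 cm.
The intermediate image is 16.04 cm to the right of lens 1, which is 29.1 − (16.04) = 13.06 cm to the left of lens 2, so d_o2 = +13.06 cm.
Lens 2 is diverging, so f₂ = −8.00 cm.
Lens 2: 1/d_i2 = 1/f₂ − 1/d_o2 = 1/(-8.00) − 1/(13.06) = -0.2016, so d_i2 = -4.96 cm.
The final image is virtual, 4.96 cm to the left of lens 2 (overall magnification ≈ -0.055).

4.96 cm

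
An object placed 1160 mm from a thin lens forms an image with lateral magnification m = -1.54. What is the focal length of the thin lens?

f = 703 mm (converging)

m = −d_i/d_o ⇒ d_i = −m·d_o = −(-1.54)·(1160) = 1786 mm.
1/f = 1/d_o + 1/d_i = 1/(1160) + 1/(1786) = 0.001422, so f = 703 mm.
Since f is positive, the thin lens is converging.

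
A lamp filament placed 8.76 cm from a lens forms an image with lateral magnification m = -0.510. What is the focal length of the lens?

f = 2.96 cm (converging)

m = −d_i/d_o ⇒ d_i = −m·d_o = −(-0.510)·(8.76) = 4.468 cm.
1/f = 1/d_o + 1/d_i = 1/(8.76) + 1/(4.468) = 0.3380, so f = 2.96 cm.
Since f is positive, the lens is converging.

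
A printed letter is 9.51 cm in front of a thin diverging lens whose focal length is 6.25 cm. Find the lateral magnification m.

m = +0.397

For a diverging lens, f = -6.25 cm.
1/d_i = 1/f − 1/d_o = 1/(-6.250) − 1/(9.51) = -0.2652, so d_i = -3.771 cm.
m = −d_i/d_o = −(-3.771)/(9.51) = +0.397.
The image is virtual, upright and reduced, on the same side as the object.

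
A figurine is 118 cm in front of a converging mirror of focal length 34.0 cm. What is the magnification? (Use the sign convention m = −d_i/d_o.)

1/d_i = 1/f − 1/d_o = 1/(34.00) − 1/(118) = 0.02094, so d_i = 47.76 cm.
m = −d_i/d_o = −(47.76)/(118) = -0.405.
The image is real, inverted and reduced, in front of the mirror.

m = -0.405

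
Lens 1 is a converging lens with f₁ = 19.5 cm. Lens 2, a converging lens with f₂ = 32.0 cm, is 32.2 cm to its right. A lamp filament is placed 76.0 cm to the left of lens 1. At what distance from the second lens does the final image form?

Lens 1: 1/d_i1 = 1/f₁ − 1/d_o1 = 1/(19.5) − 1/(76.0) = 0.03812, so d_i1 = 26.23 cm.
The intermediate image is 26.23 cm to the right of lens 1, which is 32.2 − (26.23) = 5.970 cm to the left of lens 2, so d_o2 = +5.970 cm.
Lens 2: 1/d_i2 = 1/f₂ − 1/d_o2 = 1/(32.0) − 1/(5.970) = -0.1363, so d_i2 = -7.34 cm.
The final image is virtual, 7.34 cm to the left of lens 2 (overall magnification ≈ -0.42).

7.34 cm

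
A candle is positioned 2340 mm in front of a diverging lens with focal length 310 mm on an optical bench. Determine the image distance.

274 mm

For a diverging lens, f = -310 mm.
Thin-lens equation: 1/d_i = 1/f − 1/d_o = 1/(-310.0) − 1/(2340) = -0.003226 − 0.0004274 = -0.003653, so d_i = -274 mm.
The image is virtual, upright and reduced, on the same side as the object.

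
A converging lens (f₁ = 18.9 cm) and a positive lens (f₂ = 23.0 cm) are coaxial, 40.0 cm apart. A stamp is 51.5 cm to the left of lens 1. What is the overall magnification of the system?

m = -1.04

Lens 1: 1/d_i1 = 1/(18.9) − 1/(51.5) = 0.03349, so d_i1 = 29.86 cm; m₁ = −d_i1/d_o1 = -0.5798.
d_o2 = 40.0 − (29.86) = 10.14 cm.
Lens 2: 1/d_i2 = 1/(23.0) − 1/(10.14) = -0.05514, so d_i2 = -18.14 cm; m₂ = −d_i2/d_o2 = +1.788.
m = m₁·m₂ = (-0.5798)(+1.788) = -1.04.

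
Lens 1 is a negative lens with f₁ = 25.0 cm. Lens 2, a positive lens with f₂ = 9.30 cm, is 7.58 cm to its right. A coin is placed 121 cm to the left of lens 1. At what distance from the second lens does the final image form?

Lens 1 is diverging, so f₁ = −25.0 cm.
Lens 1: 1/d_i1 = 1/f₁ − 1/d_o1 = 1/(-25.0) − 1/(121) = -0.04826, so d_i1 = -20.72 cm.
The intermediate image is 20.72 cm to the left of lens 1 (virtual), which is 7.58 − (-20.72) = 28.30 cm to the left of lens 2, so d_o2 = +28.30 cm.
Lens 2: 1/d_i2 = 1/f₂ − 1/d_o2 = 1/(9.30) − 1/(28.30) = 0.07219, so d_i2 = 13.9 cm.
The final image is real, 13.9 cm to the right of lens 2 (overall magnification ≈ -0.084).

13.9 cm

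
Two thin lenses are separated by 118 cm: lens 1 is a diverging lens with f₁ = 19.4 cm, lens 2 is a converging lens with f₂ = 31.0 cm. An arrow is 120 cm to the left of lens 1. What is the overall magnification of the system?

m = -0.0416

f₁ = −19.4 cm (diverging).
Lens 1: 1/d_i1 = 1/(-19.4) − 1/(120) = -0.05988, so d_i1 = -16.70 cm; m₁ = −d_i1/d_o1 = +0.1392.
d_o2 = 118 − (-16.70) = 134.7 cm.
Lens 2: 1/d_i2 = 1/(31.0) − 1/(134.7) = 0.02483, so d_i2 = 40.27 cm; m₂ = −d_i2/d_o2 = -0.2989.
m = m₁·m₂ = (+0.1392)(-0.2989) = -0.0416.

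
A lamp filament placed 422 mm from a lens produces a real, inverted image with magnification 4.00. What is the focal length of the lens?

f = 338 mm (converging)

m = −d_i/d_o ⇒ d_i = −m·d_o = −(-4.00)·(422) = 1688 mm.
1/f = 1/d_o + 1/d_i = 1/(422) + 1/(1688) = 0.002962, so f = 338 mm.
Since f is positive, the lens is converging.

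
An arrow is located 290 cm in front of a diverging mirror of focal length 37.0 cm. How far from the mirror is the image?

For a diverging mirror, f = -37.0 cm.
Mirror equation: 1/v = 1/f − 1/u = 1/(-37.00) − 1/(290) = -0.02703 − 0.003448 = -0.03048, so v = -32.8 cm.
The image is virtual, upright and reduced, behind the mirror.

32.8 cm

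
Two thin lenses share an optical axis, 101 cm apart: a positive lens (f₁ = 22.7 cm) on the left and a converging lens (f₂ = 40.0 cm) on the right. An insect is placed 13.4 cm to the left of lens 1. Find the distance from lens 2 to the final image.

57.1 cm

Lens 1: 1/d_i1 = 1/f₁ − 1/d_o1 = 1/(22.7) − 1/(13.4) = -0.03057, so d_i1 = -32.71 cm.
The intermediate image is 32.71 cm to the left of lens 1 (virtual), which is 101 − (-32.71) = 133.7 cm to the left of lens 2, so d_o2 = +133.7 cm.
Lens 2: 1/d_i2 = 1/f₂ − 1/d_o2 = 1/(40.0) − 1/(133.7) = 0.01752, so d_i2 = 57.1 cm.
The final image is real, 57.1 cm to the right of lens 2 (overall magnification ≈ -1.0).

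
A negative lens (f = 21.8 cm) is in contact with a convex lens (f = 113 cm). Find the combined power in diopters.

P = -3.70 D

P₁ = 1/f₁ = 1/(-0.218 m) = -4.587 D; P₂ = 1/f₂ = 1/(1.13 m) = +0.8850 D.
For thin lenses in contact, P = P₁ + P₂ = (-4.587) + (+0.8850) = -3.70 D.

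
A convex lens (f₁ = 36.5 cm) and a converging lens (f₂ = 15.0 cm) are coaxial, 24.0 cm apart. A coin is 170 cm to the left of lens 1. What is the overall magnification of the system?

Lens 1: 1/d_i1 = 1/(36.5) − 1/(170) = 0.02151, so d_i1 = 46.48 cm; m₁ = −d_i1/d_o1 = -0.2734.
d_o2 = 24.0 − (46.48) = -22.48 cm (virtual object).
Lens 2: 1/d_i2 = 1/(15.0) − 1/(-22.48) = 0.1112, so d_i2 = 8.997 cm; m₂ = −d_i2/d_o2 = +0.4002.
m = m₁·m₂ = (-0.2734)(+0.4002) = -0.109.

m = -0.109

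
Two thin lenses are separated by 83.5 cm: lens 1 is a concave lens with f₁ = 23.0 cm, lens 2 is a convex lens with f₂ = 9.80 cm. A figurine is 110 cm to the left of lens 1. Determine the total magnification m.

m = -0.0183

f₁ = −23.0 cm (diverging).
Lens 1: 1/d_i1 = 1/(-23.0) − 1/(110) = -0.05257, so d_i1 = -19.02 cm; m₁ = −d_i1/d_o1 = +0.1729.
d_o2 = 83.5 − (-19.02) = 102.5 cm.
Lens 2: 1/d_i2 = 1/(9.80) − 1/(102.5) = 0.09228, so d_i2 = 10.84 cm; m₂ = −d_i2/d_o2 = -0.1057.
m = m₁·m₂ = (+0.1729)(-0.1057) = -0.0183.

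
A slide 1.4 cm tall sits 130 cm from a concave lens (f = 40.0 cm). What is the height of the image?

For a concave lens, f = -40.0 cm.
1/d_i = 1/f − 1/d_o = 1/(-40.00) − 1/(130) = -0.03269, so d_i = -30.59 cm.
m = −d_i/d_o = +0.2353.
|h_i| = |m|·h_o = 0.2353 × 1.4 = 0.329 cm. The image is virtual, upright and reduced, on the same side as the object.

0.329 cm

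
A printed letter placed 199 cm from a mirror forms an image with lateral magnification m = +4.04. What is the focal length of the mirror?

m = −d_i/d_o ⇒ d_i = −m·d_o = −(+4.04)·(199) = -804.0 cm.
1/f = 1/d_o + 1/d_i = 1/(199) + 1/(-804.0) = 0.003781, so f = 264 cm.
Since f is positive, the mirror is concave.

f = 264 cm (concave)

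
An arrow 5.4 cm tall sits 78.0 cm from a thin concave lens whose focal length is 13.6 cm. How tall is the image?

For a concave lens, f = -13.6 cm.
1/d_i = 1/f − 1/d_o = 1/(-13.60) − 1/(78.0) = -0.08635, so d_i = -11.58 cm.
m = −d_i/d_o = +0.1485.
|h_i| = |m|·h_o = 0.1485 × 5.4 = 0.802 cm. The image is virtual, upright and reduced, on the same side as the object.

0.802 cm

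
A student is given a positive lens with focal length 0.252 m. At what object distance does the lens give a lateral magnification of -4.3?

0.311 m

m = −d_i/d_o ⇒ d_i = −m·d_o.
1/f = 1/d_o + 1/d_i = 1/d_o − 1/(m·d_o) = (1 − 1/m)/d_o, so d_o = f(1 − 1/m) = (0.2520)(1 − 1/(-4.3)) = 0.311 m.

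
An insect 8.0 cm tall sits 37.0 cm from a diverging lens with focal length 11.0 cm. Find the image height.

For a diverging lens, f = -11.0 cm.
1/d_i = 1/f − 1/d_o = 1/(-11.00) − 1/(37.0) = -0.1179, so d_i = -8.479 cm.
m = −d_i/d_o = +0.2292.
|h_i| = |m|·h_o = 0.2292 × 8.0 = 1.83 cm. The image is virtual, upright and reduced, on the same side as the object.

1.83 cm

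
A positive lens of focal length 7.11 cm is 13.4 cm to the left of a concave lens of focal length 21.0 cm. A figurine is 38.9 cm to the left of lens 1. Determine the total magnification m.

Lens 1: 1/d_i1 = 1/(7.11) − 1/(38.9) = 0.1149, so d_i1 = 8.700 cm; m₁ = −d_i1/d_o1 = -0.2237.
d_o2 = 13.4 − (8.700) = 4.700 cm.
f₂ = −21.0 cm (diverging).
Lens 2: 1/d_i2 = 1/(-21.0) − 1/(4.700) = -0.2604, so d_i2 = -3.840 cm; m₂ = −d_i2/d_o2 = +0.8171.
m = m₁·m₂ = (-0.2237)(+0.8171) = -0.183.

m = -0.183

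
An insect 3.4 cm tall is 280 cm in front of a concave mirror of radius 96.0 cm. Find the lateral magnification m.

m = -0.207

f = R/2 = 96.0/2 = 48.00 cm.
1/d_i = 1/f − 1/d_o = 1/(48.00) − 1/(280) = 0.01726, so d_i = 57.93 cm.
m = −d_i/d_o = −(57.93)/(280) = -0.207.
The image is real, inverted and reduced, in front of the mirror.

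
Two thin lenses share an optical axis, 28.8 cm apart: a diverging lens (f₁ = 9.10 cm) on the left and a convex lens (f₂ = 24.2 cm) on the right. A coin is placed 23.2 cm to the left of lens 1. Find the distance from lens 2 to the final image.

Lens 1 is diverging, so f₁ = −9.10 cm.
Lens 1: 1/d_i1 = 1/f₁ − 1/d_o1 = 1/(-9.10) − 1/(23.2) = -0.1530, so d_i1 = -6.536 cm.
The intermediate image is 6.536 cm to the left of lens 1 (virtual), which is 28.8 − (-6.536) = 35.34 cm to the left of lens 2, so d_o2 = +35.34 cm.
Lens 2: 1/d_i2 = 1/f₂ − 1/d_o2 = 1/(24.2) − 1/(35.34) = 0.01303, so d_i2 = 76.8 cm.
The final image is real, 76.8 cm to the right of lens 2 (overall magnification ≈ -0.61).

76.8 cm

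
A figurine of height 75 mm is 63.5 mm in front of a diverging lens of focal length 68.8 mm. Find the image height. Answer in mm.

39.0 mm

For a diverging lens, f = -68.8 mm.
1/d_i = 1/f − 1/d_o = 1/(-68.80) − 1/(63.5) = -0.03028, so d_i = -33.02 mm.
m = −d_i/d_o = +0.5200.
|h_i| = |m|·h_o = 0.5200 × 75 = 39.0 mm. The image is virtual, upright and reduced, on the same side as the object.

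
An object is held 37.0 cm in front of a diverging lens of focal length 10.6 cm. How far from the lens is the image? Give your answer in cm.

For a diverging lens, f = -10.6 cm.
Thin-lens equation: 1/q = 1/f − 1/p = 1/(-10.60) − 1/(37.0) = -0.09434 − 0.02703 = -0.1214, so q = -8.24 cm.
The image is virtual, upright and reduced, on the same side as the object.

8.24 cm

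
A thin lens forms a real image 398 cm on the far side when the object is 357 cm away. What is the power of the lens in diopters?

d_i = +398 cm.
1/f = 1/d_o + 1/d_i = 1/(357) + 1/(398) = 0.005314 cm⁻¹.
f = 188.2 cm = 1.882 m, so P = 1/f = +0.531 D.

P = +0.531 D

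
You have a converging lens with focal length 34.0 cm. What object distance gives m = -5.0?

40.8 cm

m = −d_i/d_o ⇒ d_i = −m·d_o.
1/f = 1/d_o + 1/d_i = 1/d_o − 1/(m·d_o) = (1 − 1/m)/d_o, so d_o = f(1 − 1/m) = (34.00)(1 − 1/(-5.0)) = 40.8 cm.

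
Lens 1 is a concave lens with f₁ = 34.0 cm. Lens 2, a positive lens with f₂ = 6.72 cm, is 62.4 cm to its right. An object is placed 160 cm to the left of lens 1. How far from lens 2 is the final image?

7.26 cm

Lens 1 is diverging, so f₁ = −34.0 cm.
Lens 1: 1/d_i1 = 1/f₁ − 1/d_o1 = 1/(-34.0) − 1/(160) = -0.03566, so d_i1 = -28.04 cm.
The intermediate image is 28.04 cm to the left of lens 1 (virtual), which is 62.4 − (-28.04) = 90.44 cm to the left of lens 2, so d_o2 = +90.44 cm.
Lens 2: 1/d_i2 = 1/f₂ − 1/d_o2 = 1/(6.72) − 1/(90.44) = 0.1378, so d_i2 = 7.26 cm.
The final image is real, 7.26 cm to the right of lens 2 (overall magnification ≈ -0.014).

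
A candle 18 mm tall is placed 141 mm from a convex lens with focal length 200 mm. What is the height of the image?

1/d_i = 1/f − 1/d_o = 1/(200.0) − 1/(141) = -0.002092, so d_i = -478.0 mm.
m = −d_i/d_o = +3.390.
|h_i| = |m|·h_o = 3.390 × 18 = 61.0 mm. The image is virtual, upright and enlarged, on the same side as the object.

61.0 mm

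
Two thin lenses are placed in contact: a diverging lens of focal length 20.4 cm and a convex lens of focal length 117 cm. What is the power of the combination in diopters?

P = -4.05 D

P₁ = 1/f₁ = 1/(-0.204 m) = -4.902 D; P₂ = 1/f₂ = 1/(1.17 m) = +0.8547 D.
For thin lenses in contact, P = P₁ + P₂ = (-4.902) + (+0.8547) = -4.05 D.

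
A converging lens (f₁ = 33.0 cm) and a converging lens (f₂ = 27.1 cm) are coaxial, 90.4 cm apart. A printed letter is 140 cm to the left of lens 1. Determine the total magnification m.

Lens 1: 1/d_i1 = 1/(33.0) − 1/(140) = 0.02316, so d_i1 = 43.18 cm; m₁ = −d_i1/d_o1 = -0.3084.
d_o2 = 90.4 − (43.18) = 47.22 cm.
Lens 2: 1/d_i2 = 1/(27.1) − 1/(47.22) = 0.01572, so d_i2 = 63.60 cm; m₂ = −d_i2/d_o2 = -1.347.
m = m₁·m₂ = (-0.3084)(-1.347) = +0.415.

m = +0.415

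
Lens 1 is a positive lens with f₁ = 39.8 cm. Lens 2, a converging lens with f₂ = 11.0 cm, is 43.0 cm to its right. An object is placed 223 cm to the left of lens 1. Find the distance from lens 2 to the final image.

3.64 cm

Lens 1: 1/d_i1 = 1/f₁ − 1/d_o1 = 1/(39.8) − 1/(223) = 0.02064, so d_i1 = 48.45 cm.
The intermediate image is 48.45 cm to the right of lens 1, which lies 5.450 cm to the right of lens 2 — a virtual object — so d_o2 = −5.450 cm.
Lens 2: 1/d_i2 = 1/f₂ − 1/d_o2 = 1/(11.0) − 1/(-5.450) = 0.2744, so d_i2 = 3.64 cm.
The final image is real, 3.64 cm to the right of lens 2 (overall magnification ≈ -0.15).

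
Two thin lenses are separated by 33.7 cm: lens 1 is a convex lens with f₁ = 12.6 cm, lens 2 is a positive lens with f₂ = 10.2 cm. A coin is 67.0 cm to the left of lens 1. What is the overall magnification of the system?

Lens 1: 1/d_i1 = 1/(12.6) − 1/(67.0) = 0.06444, so d_i1 = 15.52 cm; m₁ = −d_i1/d_o1 = -0.2316.
d_o2 = 33.7 − (15.52) = 18.18 cm.
Lens 2: 1/d_i2 = 1/(10.2) − 1/(18.18) = 0.04303, so d_i2 = 23.24 cm; m₂ = −d_i2/d_o2 = -1.278.
m = m₁·m₂ = (-0.2316)(-1.278) = +0.296.

m = +0.296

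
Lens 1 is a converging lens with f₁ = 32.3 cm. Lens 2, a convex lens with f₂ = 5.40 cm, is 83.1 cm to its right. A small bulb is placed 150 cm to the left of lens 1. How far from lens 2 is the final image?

Lens 1: 1/d_i1 = 1/f₁ − 1/d_o1 = 1/(32.3) − 1/(150) = 0.02429, so d_i1 = 41.16 cm.
The intermediate image is 41.16 cm to the right of lens 1, which is 83.1 − (41.16) = 41.94 cm to the left of lens 2, so d_o2 = +41.94 cm.
Lens 2: 1/d_i2 = 1/f₂ − 1/d_o2 = 1/(5.40) − 1/(41.94) = 0.1613, so d_i2 = 6.20 cm.
The final image is real, 6.20 cm to the right of lens 2 (overall magnification ≈ 0.041).

6.20 cm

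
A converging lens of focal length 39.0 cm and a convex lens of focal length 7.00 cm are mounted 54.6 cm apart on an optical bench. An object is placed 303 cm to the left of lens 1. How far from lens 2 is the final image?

Lens 1: 1/d_i1 = 1/f₁ − 1/d_o1 = 1/(39.0) − 1/(303) = 0.02234, so d_i1 = 44.76 cm.
The intermediate image is 44.76 cm to the right of lens 1, which is 54.6 − (44.76) = 9.840 cm to the left of lens 2, so d_o2 = +9.840 cm.
Lens 2: 1/d_i2 = 1/f₂ − 1/d_o2 = 1/(7.00) − 1/(9.840) = 0.04123, so d_i2 = 24.3 cm.
The final image is real, 24.3 cm to the right of lens 2 (overall magnification ≈ 0.36).

24.3 cm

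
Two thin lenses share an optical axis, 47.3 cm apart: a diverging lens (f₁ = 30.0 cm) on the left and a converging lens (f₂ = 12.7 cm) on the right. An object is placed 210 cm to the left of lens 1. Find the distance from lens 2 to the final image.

15.4 cm

Lens 1 is diverging, so f₁ = −30.0 cm.
Lens 1: 1/d_i1 = 1/f₁ − 1/d_o1 = 1/(-30.0) − 1/(210) = -0.03810, so d_i1 = -26.25 cm.
The intermediate image is 26.25 cm to the left of lens 1 (virtual), which is 47.3 − (-26.25) = 73.55 cm to the left of lens 2, so d_o2 = +73.55 cm.
Lens 2: 1/d_i2 = 1/f₂ − 1/d_o2 = 1/(12.7) − 1/(73.55) = 0.06514, so d_i2 = 15.4 cm.
The final image is real, 15.4 cm to the right of lens 2 (overall magnification ≈ -0.026).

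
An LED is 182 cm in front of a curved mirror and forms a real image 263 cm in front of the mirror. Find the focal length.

f = 108 cm (concave)

Real image ⇒ d_i = +263 cm.
1/f = 1/d_o + 1/d_i = 1/(182) + 1/(263) = 0.009297, so f = 108 cm.
Since f is positive, the curved mirror is concave.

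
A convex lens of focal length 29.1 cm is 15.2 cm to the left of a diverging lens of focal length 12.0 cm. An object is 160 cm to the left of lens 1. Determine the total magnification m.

m = +0.319

Lens 1: 1/d_i1 = 1/(29.1) − 1/(160) = 0.02811, so d_i1 = 35.57 cm; m₁ = −d_i1/d_o1 = -0.2223.
d_o2 = 15.2 − (35.57) = -20.37 cm (virtual object).
f₂ = −12.0 cm (diverging).
Lens 2: 1/d_i2 = 1/(-12.0) − 1/(-20.37) = -0.03424, so d_i2 = -29.20 cm; m₂ = −d_i2/d_o2 = -1.434.
m = m₁·m₂ = (-0.2223)(-1.434) = +0.319.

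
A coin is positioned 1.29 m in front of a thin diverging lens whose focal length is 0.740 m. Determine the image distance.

For a diverging lens, f = -0.740 m.
Lens equation: 1/d_i = 1/f − 1/d_o = 1/(-0.7400) − 1/(1.29) = -1.351 − 0.7752 = -2.127, so d_i = -0.470 m.
The image is virtual, upright and reduced, on the same side as the object.

0.470 m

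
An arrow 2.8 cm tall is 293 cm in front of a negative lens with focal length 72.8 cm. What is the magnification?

m = +0.199

For a negative lens, f = -72.8 cm.
1/d_i = 1/f − 1/d_o = 1/(-72.80) − 1/(293) = -0.01715, so d_i = -58.31 cm.
m = −d_i/d_o = −(-58.31)/(293) = +0.199.
The image is virtual, upright and reduced, on the same side as the object.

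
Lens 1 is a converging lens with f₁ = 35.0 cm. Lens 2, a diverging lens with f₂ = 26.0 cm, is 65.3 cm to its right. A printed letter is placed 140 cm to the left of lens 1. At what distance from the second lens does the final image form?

10.9 cm

Lens 1: 1/d_i1 = 1/f₁ − 1/d_o1 = 1/(35.0) − 1/(140) = 0.02143, so d_i1 = 46.67 cm.
The intermediate image is 46.67 cm to the right of lens 1, which is 65.3 − (46.67) = 18.63 cm to the left of lens 2, so d_o2 = +18.63 cm.
Lens 2 is diverging, so f₂ = −26.0 cm.
Lens 2: 1/d_i2 = 1/f₂ − 1/d_o2 = 1/(-26.0) − 1/(18.63) = -0.09214, so d_i2 = -10.9 cm.
The final image is virtual, 10.9 cm to the left of lens 2 (overall magnification ≈ -0.19).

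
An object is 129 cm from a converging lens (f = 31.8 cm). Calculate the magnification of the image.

1/d_i = 1/f − 1/d_o = 1/(31.80) − 1/(129) = 0.02369, so d_i = 42.20 cm.
m = −d_i/d_o = −(42.20)/(129) = -0.327.
The image is real, inverted and reduced, on the far side of the lens.

m = -0.327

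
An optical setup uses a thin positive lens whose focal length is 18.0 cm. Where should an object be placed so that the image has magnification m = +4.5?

14.0 cm

m = −d_i/d_o ⇒ d_i = −m·d_o.
1/f = 1/d_o + 1/d_i = 1/d_o − 1/(m·d_o) = (1 − 1/m)/d_o, so d_o = f(1 − 1/m) = (18.00)(1 − 1/(+4.5)) = 14.0 cm.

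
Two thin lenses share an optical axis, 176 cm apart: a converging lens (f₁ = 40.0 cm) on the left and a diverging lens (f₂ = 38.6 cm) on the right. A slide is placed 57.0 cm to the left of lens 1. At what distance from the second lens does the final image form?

20.1 cm

Lens 1: 1/d_i1 = 1/f₁ − 1/d_o1 = 1/(40.0) − 1/(57.0) = 0.007456, so d_i1 = 134.1 cm.
The intermediate image is 134.1 cm to the right of lens 1, which is 176 − (134.1) = 41.90 cm to the left of lens 2, so d_o2 = +41.90 cm.
Lens 2 is diverging, so f₂ = −38.6 cm.
Lens 2: 1/d_i2 = 1/f₂ − 1/d_o2 = 1/(-38.6) − 1/(41.90) = -0.04977, so d_i2 = -20.1 cm.
The final image is virtual, 20.1 cm to the left of lens 2 (overall magnification ≈ -1.1).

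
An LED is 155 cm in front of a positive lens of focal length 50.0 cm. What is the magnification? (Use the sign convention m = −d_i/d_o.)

m = -0.476

1/d_i = 1/f − 1/d_o = 1/(50.00) − 1/(155) = 0.01355, so d_i = 73.81 cm.
m = −d_i/d_o = −(73.81)/(155) = -0.476.
The image is real, inverted and reduced, on the far side of the lens.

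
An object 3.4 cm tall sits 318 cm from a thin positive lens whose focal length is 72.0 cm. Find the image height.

0.995 cm

1/d_i = 1/f − 1/d_o = 1/(72.00) − 1/(318) = 0.01074, so d_i = 93.07 cm.
m = −d_i/d_o = -0.2927.
|h_i| = |m|·h_o = 0.2927 × 3.4 = 0.995 cm. The image is real, inverted and reduced, on the far side of the lens.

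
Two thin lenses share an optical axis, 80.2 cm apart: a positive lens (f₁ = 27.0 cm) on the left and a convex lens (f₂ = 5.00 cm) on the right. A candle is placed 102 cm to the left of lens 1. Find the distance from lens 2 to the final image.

5.65 cm

Lens 1: 1/d_i1 = 1/f₁ − 1/d_o1 = 1/(27.0) − 1/(102) = 0.02723, so d_i1 = 36.72 cm.
The intermediate image is 36.72 cm to the right of lens 1, which is 80.2 − (36.72) = 43.48 cm to the left of lens 2, so d_o2 = +43.48 cm.
Lens 2: 1/d_i2 = 1/f₂ − 1/d_o2 = 1/(5.00) − 1/(43.48) = 0.1770, so d_i2 = 5.65 cm.
The final image is real, 5.65 cm to the right of lens 2 (overall magnification ≈ 0.047).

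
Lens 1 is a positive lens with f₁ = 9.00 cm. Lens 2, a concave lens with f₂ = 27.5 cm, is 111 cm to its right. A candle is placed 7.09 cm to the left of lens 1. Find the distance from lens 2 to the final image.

23.1 cm

Lens 1: 1/d_i1 = 1/f₁ − 1/d_o1 = 1/(9.00) − 1/(7.09) = -0.02993, so d_i1 = -33.41 cm.
The intermediate image is 33.41 cm to the left of lens 1 (virtual), which is 111 − (-33.41) = 144.4 cm to the left of lens 2, so d_o2 = +144.4 cm.
Lens 2 is diverging, so f₂ = −27.5 cm.
Lens 2: 1/d_i2 = 1/f₂ − 1/d_o2 = 1/(-27.5) − 1/(144.4) = -0.04329, so d_i2 = -23.1 cm.
The final image is virtual, 23.1 cm to the left of lens 2 (overall magnification ≈ 0.75).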